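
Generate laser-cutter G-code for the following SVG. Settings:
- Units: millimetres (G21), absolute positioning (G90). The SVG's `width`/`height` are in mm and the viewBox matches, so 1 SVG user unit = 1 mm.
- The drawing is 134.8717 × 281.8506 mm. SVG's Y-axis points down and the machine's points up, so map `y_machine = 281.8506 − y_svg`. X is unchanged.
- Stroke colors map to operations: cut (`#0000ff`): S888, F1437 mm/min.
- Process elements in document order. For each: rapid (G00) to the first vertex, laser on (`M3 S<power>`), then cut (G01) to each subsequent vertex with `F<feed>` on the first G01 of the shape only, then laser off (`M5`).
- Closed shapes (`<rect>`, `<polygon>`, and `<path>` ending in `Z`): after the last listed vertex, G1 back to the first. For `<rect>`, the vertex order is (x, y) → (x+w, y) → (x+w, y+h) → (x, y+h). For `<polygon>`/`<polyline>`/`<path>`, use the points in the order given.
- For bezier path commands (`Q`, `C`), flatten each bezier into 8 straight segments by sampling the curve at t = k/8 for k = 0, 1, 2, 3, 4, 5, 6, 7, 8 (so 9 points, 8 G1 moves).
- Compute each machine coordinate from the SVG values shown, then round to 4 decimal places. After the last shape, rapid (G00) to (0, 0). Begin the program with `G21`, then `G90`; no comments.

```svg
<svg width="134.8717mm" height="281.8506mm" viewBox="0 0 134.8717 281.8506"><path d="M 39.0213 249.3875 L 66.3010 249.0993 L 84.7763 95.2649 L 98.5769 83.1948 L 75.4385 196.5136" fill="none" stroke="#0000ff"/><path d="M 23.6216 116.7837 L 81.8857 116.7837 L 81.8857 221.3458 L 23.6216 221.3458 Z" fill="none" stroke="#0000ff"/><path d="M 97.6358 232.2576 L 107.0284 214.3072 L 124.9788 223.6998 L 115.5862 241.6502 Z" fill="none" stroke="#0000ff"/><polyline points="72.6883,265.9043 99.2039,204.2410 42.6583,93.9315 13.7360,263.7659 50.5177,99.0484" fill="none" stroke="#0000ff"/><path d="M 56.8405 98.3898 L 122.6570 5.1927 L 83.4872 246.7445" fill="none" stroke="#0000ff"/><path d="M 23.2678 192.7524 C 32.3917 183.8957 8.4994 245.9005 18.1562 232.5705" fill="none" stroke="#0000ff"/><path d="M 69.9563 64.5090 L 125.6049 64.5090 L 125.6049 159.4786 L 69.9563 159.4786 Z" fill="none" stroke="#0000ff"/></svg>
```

viewBox `0 0 134.8717 281.8506` with mm width/height → 1 unit = 1 mm. Flip: y_m = 281.8506 − y_svg.

**Shape 1** — `<path>` open polyline, stroke `#0000ff` → cut (S888, F1437). Machine vertices: (39.0213,32.4631) → (66.3010,32.7513) → (84.7763,186.5857) → (98.5769,198.6558) → (75.4385,85.3370). Open path.

**Shape 2** — `<path>` rectangle, stroke `#0000ff` → cut (S888, F1437). Machine vertices: (23.6216,165.0669) → (81.8857,165.0669) → (81.8857,60.5048) → (23.6216,60.5048) → (23.6216,165.0669). Closed: final G1 returns to the first vertex.

**Shape 3** — `<path>` regular polygon, stroke `#0000ff` → cut (S888, F1437). Machine vertices: (97.6358,49.5930) → (107.0284,67.5434) → (124.9788,58.1508) → (115.5862,40.2004) → (97.6358,49.5930). Closed: final G1 returns to the first vertex.

**Shape 4** — `<polyline>` open polyline, stroke `#0000ff` → cut (S888, F1437). Machine vertices: (72.6883,15.9463) → (99.2039,77.6096) → (42.6583,187.9191) → (13.7360,18.0847) → (50.5177,182.8022). Open path.

**Shape 5** — `<path>` open polyline, stroke `#0000ff` → cut (S888, F1437). Machine vertices: (56.8405,183.4608) → (122.6570,276.6579) → (83.4872,35.1061). Open path.

**Shape 6** — `<path>` cubic bezier, stroke `#0000ff` → cut (S888, F1437). Control points (SVG): P0=(23.2678,192.7524), P1=(32.3917,183.8957), P2=(8.4994,245.9005), P3=(18.1562,232.5705); sampled at t=k/8. Machine vertices: (23.2678,89.0982) → (25.2716,89.3834) → (24.9603,84.7385) → (23.1138,76.8769) → (20.5122,67.5117) → (17.9355,58.3561) → (16.1640,51.1236) → (15.9775,47.5271) → (18.1562,49.2801). Open path.

**Shape 7** — `<path>` rectangle, stroke `#0000ff` → cut (S888, F1437). Machine vertices: (69.9563,217.3416) → (125.6049,217.3416) → (125.6049,122.3720) → (69.9563,122.3720) → (69.9563,217.3416). Closed: final G1 returns to the first vertex.

G21
G90
G00 X39.0213 Y32.4631
M3 S888
G01 X66.3010 Y32.7513 F1437
G01 X84.7763 Y186.5857
G01 X98.5769 Y198.6558
G01 X75.4385 Y85.3370
M5
G00 X23.6216 Y165.0669
M3 S888
G01 X81.8857 Y165.0669 F1437
G01 X81.8857 Y60.5048
G01 X23.6216 Y60.5048
G01 X23.6216 Y165.0669
M5
G00 X97.6358 Y49.5930
M3 S888
G01 X107.0284 Y67.5434 F1437
G01 X124.9788 Y58.1508
G01 X115.5862 Y40.2004
G01 X97.6358 Y49.5930
M5
G00 X72.6883 Y15.9463
M3 S888
G01 X99.2039 Y77.6096 F1437
G01 X42.6583 Y187.9191
G01 X13.7360 Y18.0847
G01 X50.5177 Y182.8022
M5
G00 X56.8405 Y183.4608
M3 S888
G01 X122.6570 Y276.6579 F1437
G01 X83.4872 Y35.1061
M5
G00 X23.2678 Y89.0982
M3 S888
G01 X25.2716 Y89.3834 F1437
G01 X24.9603 Y84.7385
G01 X23.1138 Y76.8769
G01 X20.5122 Y67.5117
G01 X17.9355 Y58.3561
G01 X16.1640 Y51.1236
G01 X15.9775 Y47.5271
G01 X18.1562 Y49.2801
M5
G00 X69.9563 Y217.3416
M3 S888
G01 X125.6049 Y217.3416 F1437
G01 X125.6049 Y122.3720
G01 X69.9563 Y122.3720
G01 X69.9563 Y217.3416
M5
G00 X0.0000 Y0.0000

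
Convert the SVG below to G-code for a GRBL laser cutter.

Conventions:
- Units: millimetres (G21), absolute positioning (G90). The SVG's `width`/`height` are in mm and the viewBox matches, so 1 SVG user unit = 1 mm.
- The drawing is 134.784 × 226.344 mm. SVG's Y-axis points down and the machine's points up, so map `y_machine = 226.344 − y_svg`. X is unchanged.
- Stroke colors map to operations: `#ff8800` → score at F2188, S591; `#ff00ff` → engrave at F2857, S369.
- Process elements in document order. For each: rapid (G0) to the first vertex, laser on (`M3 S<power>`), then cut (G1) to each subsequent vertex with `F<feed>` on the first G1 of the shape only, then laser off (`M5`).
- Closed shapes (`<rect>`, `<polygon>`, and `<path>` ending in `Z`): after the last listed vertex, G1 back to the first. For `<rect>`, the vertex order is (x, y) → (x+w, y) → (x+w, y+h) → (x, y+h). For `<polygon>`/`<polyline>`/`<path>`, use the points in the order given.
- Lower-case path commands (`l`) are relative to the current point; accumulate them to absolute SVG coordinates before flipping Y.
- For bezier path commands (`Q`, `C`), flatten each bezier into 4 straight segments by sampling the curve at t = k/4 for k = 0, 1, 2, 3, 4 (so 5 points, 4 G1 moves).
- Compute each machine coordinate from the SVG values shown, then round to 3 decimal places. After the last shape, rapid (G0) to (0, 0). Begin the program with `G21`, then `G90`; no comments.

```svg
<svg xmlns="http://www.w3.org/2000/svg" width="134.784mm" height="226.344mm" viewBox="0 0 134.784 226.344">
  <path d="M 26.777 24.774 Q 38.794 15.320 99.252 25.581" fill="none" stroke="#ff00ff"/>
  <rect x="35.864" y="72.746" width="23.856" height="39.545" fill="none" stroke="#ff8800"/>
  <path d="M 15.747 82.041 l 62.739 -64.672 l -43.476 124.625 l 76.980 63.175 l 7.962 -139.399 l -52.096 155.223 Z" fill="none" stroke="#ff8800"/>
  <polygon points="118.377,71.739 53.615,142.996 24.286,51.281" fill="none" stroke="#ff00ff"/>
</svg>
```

G21
G90
G0 X26.777 Y201.570
M3 S369
G1 X35.813 Y205.065 F2857
G1 X50.904 Y206.095
G1 X72.051 Y204.661
G1 X99.252 Y200.763
M5
G0 X35.864 Y153.598
M3 S591
G1 X59.720 Y153.598 F2188
G1 X59.720 Y114.053
G1 X35.864 Y114.053
G1 X35.864 Y153.598
M5
G0 X15.747 Y144.303
M3 S591
G1 X78.486 Y208.975 F2188
G1 X35.010 Y84.350
G1 X111.990 Y21.175
G1 X119.952 Y160.574
G1 X67.856 Y5.351
G1 X15.747 Y144.303
M5
G0 X118.377 Y154.605
M3 S369
G1 X53.615 Y83.348 F2857
G1 X24.286 Y175.063
G1 X118.377 Y154.605
M5
G0 X0.000 Y0.000

Since the viewBox matches the mm dimensions, user units are millimetres directly. The only transform is the Y-flip y_m = 226.344 − y_svg.

Shape 1 is a quadratic bezier drawn with `<path>`. Its stroke #ff00ff means engrave at S369, F2857. After flipping Y the toolpath is (26.777,201.570) → (35.813,205.065) → (50.904,206.095) → (72.051,204.661) → (99.252,200.763).

Shape 2 is a rectangle drawn with `<rect>`. Its stroke #ff8800 means score at S591, F2188. After flipping Y the toolpath is (35.864,153.598) → (59.720,153.598) → (59.720,114.053) → (35.864,114.053) → (35.864,153.598), returning to the start.

Shape 3 is a closed polygon drawn with `<path>`. Its stroke #ff8800 means score at S591, F2188. After flipping Y the toolpath is (15.747,144.303) → (78.486,208.975) → (35.010,84.350) → (111.990,21.175) → (119.952,160.574) → (67.856,5.351) → (15.747,144.303), returning to the start.

Shape 4 is a regular polygon drawn with `<polygon>`. Its stroke #ff00ff means engrave at S369, F2857. After flipping Y the toolpath is (118.377,154.605) → (53.615,83.348) → (24.286,175.063) → (118.377,154.605), returning to the start.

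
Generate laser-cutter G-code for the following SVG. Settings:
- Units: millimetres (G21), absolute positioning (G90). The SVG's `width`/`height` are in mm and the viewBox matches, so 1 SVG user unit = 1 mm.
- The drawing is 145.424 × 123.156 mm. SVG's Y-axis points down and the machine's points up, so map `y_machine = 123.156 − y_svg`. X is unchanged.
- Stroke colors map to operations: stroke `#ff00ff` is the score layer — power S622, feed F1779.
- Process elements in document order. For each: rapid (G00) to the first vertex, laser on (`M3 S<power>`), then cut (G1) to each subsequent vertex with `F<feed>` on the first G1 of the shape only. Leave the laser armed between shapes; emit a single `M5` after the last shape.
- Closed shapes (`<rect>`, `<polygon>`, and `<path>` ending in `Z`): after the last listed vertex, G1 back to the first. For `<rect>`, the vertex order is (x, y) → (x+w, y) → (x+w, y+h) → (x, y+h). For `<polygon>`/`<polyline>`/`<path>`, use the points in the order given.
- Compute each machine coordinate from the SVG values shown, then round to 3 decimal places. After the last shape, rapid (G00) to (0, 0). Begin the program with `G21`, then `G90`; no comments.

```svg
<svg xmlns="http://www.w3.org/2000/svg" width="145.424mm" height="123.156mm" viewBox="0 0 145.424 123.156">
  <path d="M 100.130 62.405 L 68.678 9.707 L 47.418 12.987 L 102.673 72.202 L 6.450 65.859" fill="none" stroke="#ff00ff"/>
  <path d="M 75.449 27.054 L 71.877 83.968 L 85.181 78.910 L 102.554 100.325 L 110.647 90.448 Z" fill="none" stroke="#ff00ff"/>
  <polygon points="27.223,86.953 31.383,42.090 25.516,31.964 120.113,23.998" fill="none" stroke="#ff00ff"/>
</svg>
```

1 u = 1 mm; y_m = 123.156 − y.

[1] `<path>` open polyline, #ff00ff→score S622 F1779: (100.130,60.751) → (68.678,113.449) → (47.418,110.169) → (102.673,50.954) → (6.450,57.297)

[2] `<path>` closed polygon, #ff00ff→score S622 F1779: (75.449,96.102) → (71.877,39.188) → (85.181,44.246) → (102.554,22.831) → (110.647,32.708) → (75.449,96.102) (closed)

[3] `<polygon>` closed polygon, #ff00ff→score S622 F1779: (27.223,36.203) → (31.383,81.066) → (25.516,91.192) → (120.113,99.158) → (27.223,36.203) (closed)

G21
G90
G00 X100.130 Y60.751
M3 S622
G1 X68.678 Y113.449 F1779
G1 X47.418 Y110.169
G1 X102.673 Y50.954
G1 X6.450 Y57.297
G00 X75.449 Y96.102
M3 S622
G1 X71.877 Y39.188 F1779
G1 X85.181 Y44.246
G1 X102.554 Y22.831
G1 X110.647 Y32.708
G1 X75.449 Y96.102
G00 X27.223 Y36.203
M3 S622
G1 X31.383 Y81.066 F1779
G1 X25.516 Y91.192
G1 X120.113 Y99.158
G1 X27.223 Y36.203
M5
G00 X0.000 Y0.000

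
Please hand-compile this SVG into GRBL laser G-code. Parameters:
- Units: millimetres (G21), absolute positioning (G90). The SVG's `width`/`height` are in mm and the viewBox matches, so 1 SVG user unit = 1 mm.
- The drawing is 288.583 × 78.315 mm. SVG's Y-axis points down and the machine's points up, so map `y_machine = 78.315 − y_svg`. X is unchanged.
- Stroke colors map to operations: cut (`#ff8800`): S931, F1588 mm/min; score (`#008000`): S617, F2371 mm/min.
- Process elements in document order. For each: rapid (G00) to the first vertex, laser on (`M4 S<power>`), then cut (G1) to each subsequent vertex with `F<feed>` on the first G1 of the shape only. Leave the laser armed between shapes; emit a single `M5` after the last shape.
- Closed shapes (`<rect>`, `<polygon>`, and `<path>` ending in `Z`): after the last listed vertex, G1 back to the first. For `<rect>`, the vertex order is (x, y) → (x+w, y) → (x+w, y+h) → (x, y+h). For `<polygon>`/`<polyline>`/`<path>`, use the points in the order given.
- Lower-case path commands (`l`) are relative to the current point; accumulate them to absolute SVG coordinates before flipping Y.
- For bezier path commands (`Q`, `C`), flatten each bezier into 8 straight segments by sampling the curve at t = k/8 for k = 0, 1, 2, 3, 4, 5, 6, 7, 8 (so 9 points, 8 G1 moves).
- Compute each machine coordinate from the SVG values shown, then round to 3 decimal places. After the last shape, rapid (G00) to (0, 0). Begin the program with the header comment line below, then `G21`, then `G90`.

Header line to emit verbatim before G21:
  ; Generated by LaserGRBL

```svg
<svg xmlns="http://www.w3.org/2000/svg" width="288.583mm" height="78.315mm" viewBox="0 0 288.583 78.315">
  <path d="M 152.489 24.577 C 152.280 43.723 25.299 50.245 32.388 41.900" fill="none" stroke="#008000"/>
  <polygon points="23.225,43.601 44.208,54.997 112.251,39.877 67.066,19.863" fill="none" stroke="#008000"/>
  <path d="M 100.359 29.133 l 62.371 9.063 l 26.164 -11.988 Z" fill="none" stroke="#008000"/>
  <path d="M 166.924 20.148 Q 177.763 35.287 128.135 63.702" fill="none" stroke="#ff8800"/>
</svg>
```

1 u = 1 mm; y_m = 78.315 − y.

[1] `<path>` cubic bezier, #008000→score S617 F2371: (152.489,53.738) → (146.978,47.154) → (132.638,41.781) → (112.527,37.643) → (89.702,34.767) → (67.218,33.181) → (48.134,32.909) → (35.505,33.978) → (32.388,36.415)

[2] `<polygon>` closed polygon, #008000→score S617 F2371: (23.225,34.714) → (44.208,23.318) → (112.251,38.438) → (67.066,58.452) → (23.225,34.714) (closed)

[3] `<path>` closed polygon, #008000→score S617 F2371: (100.359,49.182) → (162.730,40.119) → (188.894,52.107) → (100.359,49.182) (closed)

[4] `<path>` quadratic bezier, #ff8800→cut S931 F1588: (166.924,58.167) → (168.689,54.175) → (168.564,49.768) → (166.550,44.946) → (162.646,39.709) → (156.853,34.057) → (149.170,27.991) → (139.597,21.509) → (128.135,14.613)

; Generated by LaserGRBL
G21
G90
G00 X152.489 Y53.738
M4 S617
G1 X146.978 Y47.154 F2371
G1 X132.638 Y41.781
G1 X112.527 Y37.643
G1 X89.702 Y34.767
G1 X67.218 Y33.181
G1 X48.134 Y32.909
G1 X35.505 Y33.978
G1 X32.388 Y36.415
G00 X23.225 Y34.714
M4 S617
G1 X44.208 Y23.318 F2371
G1 X112.251 Y38.438
G1 X67.066 Y58.452
G1 X23.225 Y34.714
G00 X100.359 Y49.182
M4 S617
G1 X162.730 Y40.119 F2371
G1 X188.894 Y52.107
G1 X100.359 Y49.182
G00 X166.924 Y58.167
M4 S931
G1 X168.689 Y54.175 F1588
G1 X168.564 Y49.768
G1 X166.550 Y44.946
G1 X162.646 Y39.709
G1 X156.853 Y34.057
G1 X149.170 Y27.991
G1 X139.597 Y21.509
G1 X128.135 Y14.613
M5
G00 X0.000 Y0.000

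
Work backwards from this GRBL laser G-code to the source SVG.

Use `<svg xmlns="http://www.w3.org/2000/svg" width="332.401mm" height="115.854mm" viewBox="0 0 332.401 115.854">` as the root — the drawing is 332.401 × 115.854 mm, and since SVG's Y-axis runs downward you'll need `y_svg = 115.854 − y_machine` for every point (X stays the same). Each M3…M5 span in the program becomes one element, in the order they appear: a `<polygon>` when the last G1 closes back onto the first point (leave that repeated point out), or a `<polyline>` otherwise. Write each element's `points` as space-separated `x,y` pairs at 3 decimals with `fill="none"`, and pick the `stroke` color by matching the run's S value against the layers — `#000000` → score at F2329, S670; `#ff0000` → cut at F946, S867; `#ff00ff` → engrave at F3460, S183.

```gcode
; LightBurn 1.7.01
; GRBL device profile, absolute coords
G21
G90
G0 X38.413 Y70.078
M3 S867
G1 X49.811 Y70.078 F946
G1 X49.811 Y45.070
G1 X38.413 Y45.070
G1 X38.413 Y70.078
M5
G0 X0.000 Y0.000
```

Each laser-on run becomes one SVG element. Flip Y back into SVG space with y_svg = 115.854 − y_machine. Every run uses S867, so all elements get stroke `#ff0000` (cut).

Run 1: The run returns to its start, so emit a `<polygon>` with points (Y-flipped): 38.413,45.776 49.811,45.776 49.811,70.784 38.413,70.784.

<svg xmlns="http://www.w3.org/2000/svg" width="332.401mm" height="115.854mm" viewBox="0 0 332.401 115.854">
  <polygon points="38.413,45.776 49.811,45.776 49.811,70.784 38.413,70.784" fill="none" stroke="#ff0000"/>
</svg>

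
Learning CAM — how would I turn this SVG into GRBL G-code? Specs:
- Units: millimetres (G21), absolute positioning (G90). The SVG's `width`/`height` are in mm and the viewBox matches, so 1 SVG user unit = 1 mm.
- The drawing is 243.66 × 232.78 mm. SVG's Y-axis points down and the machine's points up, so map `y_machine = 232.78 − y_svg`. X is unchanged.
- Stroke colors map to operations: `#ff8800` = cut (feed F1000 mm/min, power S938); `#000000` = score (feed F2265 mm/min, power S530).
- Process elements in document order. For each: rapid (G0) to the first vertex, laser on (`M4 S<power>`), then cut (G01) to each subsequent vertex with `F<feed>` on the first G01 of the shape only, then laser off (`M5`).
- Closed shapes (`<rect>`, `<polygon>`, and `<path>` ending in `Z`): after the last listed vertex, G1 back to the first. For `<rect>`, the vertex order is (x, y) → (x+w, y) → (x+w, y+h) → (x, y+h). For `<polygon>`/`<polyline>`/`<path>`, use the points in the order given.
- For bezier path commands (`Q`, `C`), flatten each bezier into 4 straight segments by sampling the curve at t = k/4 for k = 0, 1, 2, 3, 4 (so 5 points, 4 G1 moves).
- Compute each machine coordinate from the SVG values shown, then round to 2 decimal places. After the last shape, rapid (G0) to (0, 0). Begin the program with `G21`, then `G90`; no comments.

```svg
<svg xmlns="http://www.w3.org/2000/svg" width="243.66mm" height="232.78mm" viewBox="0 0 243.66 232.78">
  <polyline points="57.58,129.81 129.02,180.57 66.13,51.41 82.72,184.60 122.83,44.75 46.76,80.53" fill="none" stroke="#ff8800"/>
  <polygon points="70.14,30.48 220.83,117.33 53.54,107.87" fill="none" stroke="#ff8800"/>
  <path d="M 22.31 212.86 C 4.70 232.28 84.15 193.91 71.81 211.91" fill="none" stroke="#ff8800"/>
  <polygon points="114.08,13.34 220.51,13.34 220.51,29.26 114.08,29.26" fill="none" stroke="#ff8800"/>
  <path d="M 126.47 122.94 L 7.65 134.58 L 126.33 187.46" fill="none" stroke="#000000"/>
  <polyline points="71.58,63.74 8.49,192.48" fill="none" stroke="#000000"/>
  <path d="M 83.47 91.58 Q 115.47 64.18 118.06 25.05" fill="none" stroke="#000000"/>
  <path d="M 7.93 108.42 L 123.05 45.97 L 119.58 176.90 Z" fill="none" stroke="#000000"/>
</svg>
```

viewBox `0 0 243.66 232.78` with mm width/height → 1 unit = 1 mm. Flip: y_m = 232.78 − y_svg.

**Shape 1** — `<polyline>` open polyline, stroke `#ff8800` → cut (S938, F1000). Machine vertices: (57.58,102.97) → (129.02,52.21) → (66.13,181.37) → (82.72,48.18) → (122.83,188.03) → (46.76,152.25). Open path.

**Shape 2** — `<polygon>` closed polygon, stroke `#ff8800` → cut (S938, F1000). Machine vertices: (70.14,202.30) → (220.83,115.45) → (53.54,124.91) → (70.14,202.30). Closed: final G1 returns to the first vertex.

**Shape 3** — `<path>` cubic bezier, stroke `#ff8800` → cut (S938, F1000). Control points (SVG): P0=(22.31,212.86), P1=(4.70,232.28), P2=(84.15,193.91), P3=(71.81,211.91); sampled at t=k/4. Machine vertices: (22.31,19.92) → (24.35,14.41) → (45.08,19.86) → (66.81,25.58) → (71.81,20.87). Open path.

**Shape 4** — `<polygon>` rectangle, stroke `#ff8800` → cut (S938, F1000). Machine vertices: (114.08,219.44) → (220.51,219.44) → (220.51,203.52) → (114.08,203.52) → (114.08,219.44). Closed: final G1 returns to the first vertex.

**Shape 5** — `<path>` open polyline, stroke `#000000` → score (S530, F2265). Machine vertices: (126.47,109.84) → (7.65,98.20) → (126.33,45.32). Open path.

**Shape 6** — `<polyline>` line segment, stroke `#000000` → score (S530, F2265). Machine vertices: (71.58,169.04) → (8.49,40.30). Open path.

**Shape 7** — `<path>` quadratic bezier, stroke `#000000` → score (S530, F2265). Control points (SVG): P0=(83.47,91.58), P1=(115.47,64.18), P2=(118.06,25.05); sampled at t=k/4. Machine vertices: (83.47,141.20) → (97.63,155.63) → (108.12,171.53) → (114.93,188.90) → (118.06,207.73). Open path.

**Shape 8** — `<path>` regular polygon, stroke `#000000` → score (S530, F2265). Machine vertices: (7.93,124.36) → (123.05,186.81) → (119.58,55.88) → (7.93,124.36). Closed: final G1 returns to the first vertex.

G21
G90
G0 X57.58 Y102.97
M4 S938
G01 X129.02 Y52.21 F1000
G01 X66.13 Y181.37
G01 X82.72 Y48.18
G01 X122.83 Y188.03
G01 X46.76 Y152.25
M5
G0 X70.14 Y202.30
M4 S938
G01 X220.83 Y115.45 F1000
G01 X53.54 Y124.91
G01 X70.14 Y202.30
M5
G0 X22.31 Y19.92
M4 S938
G01 X24.35 Y14.41 F1000
G01 X45.08 Y19.86
G01 X66.81 Y25.58
G01 X71.81 Y20.87
M5
G0 X114.08 Y219.44
M4 S938
G01 X220.51 Y219.44 F1000
G01 X220.51 Y203.52
G01 X114.08 Y203.52
G01 X114.08 Y219.44
M5
G0 X126.47 Y109.84
M4 S530
G01 X7.65 Y98.20 F2265
G01 X126.33 Y45.32
M5
G0 X71.58 Y169.04
M4 S530
G01 X8.49 Y40.30 F2265
M5
G0 X83.47 Y141.20
M4 S530
G01 X97.63 Y155.63 F2265
G01 X108.12 Y171.53
G01 X114.93 Y188.90
G01 X118.06 Y207.73
M5
G0 X7.93 Y124.36
M4 S530
G01 X123.05 Y186.81 F2265
G01 X119.58 Y55.88
G01 X7.93 Y124.36
M5
G0 X0.00 Y0.00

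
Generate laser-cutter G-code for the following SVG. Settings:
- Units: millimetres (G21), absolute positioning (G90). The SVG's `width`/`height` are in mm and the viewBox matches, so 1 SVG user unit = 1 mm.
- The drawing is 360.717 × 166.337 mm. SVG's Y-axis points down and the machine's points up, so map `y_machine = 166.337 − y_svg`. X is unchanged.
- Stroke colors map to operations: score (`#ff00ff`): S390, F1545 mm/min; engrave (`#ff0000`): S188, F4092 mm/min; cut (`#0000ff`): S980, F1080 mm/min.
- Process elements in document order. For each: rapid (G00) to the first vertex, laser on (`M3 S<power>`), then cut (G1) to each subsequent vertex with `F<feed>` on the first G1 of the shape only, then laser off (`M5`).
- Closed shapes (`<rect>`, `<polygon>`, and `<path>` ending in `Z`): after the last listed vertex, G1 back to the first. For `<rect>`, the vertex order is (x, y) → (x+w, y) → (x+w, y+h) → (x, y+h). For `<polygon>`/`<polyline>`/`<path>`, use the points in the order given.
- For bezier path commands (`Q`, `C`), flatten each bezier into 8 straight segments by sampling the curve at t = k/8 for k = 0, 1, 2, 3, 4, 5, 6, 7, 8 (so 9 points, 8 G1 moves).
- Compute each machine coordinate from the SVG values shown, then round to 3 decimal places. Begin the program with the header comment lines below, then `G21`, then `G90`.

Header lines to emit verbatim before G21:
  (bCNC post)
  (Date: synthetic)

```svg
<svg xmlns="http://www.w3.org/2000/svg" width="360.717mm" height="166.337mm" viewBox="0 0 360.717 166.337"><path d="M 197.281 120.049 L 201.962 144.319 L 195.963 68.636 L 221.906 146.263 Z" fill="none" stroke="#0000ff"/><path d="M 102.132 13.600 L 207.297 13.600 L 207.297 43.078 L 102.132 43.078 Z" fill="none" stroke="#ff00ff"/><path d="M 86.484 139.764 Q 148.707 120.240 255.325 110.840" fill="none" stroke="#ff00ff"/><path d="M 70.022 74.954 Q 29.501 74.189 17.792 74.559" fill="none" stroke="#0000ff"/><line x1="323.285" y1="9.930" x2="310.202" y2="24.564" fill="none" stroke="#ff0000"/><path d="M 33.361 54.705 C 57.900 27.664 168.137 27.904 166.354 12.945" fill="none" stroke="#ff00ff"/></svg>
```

viewBox `0 0 360.717 166.337` with mm width/height → 1 unit = 1 mm. Flip: y_m = 166.337 − y_svg.

**Shape 1** — `<path>` closed polygon, stroke `#0000ff` → cut (S980, F1080). Machine vertices: (197.281,46.288) → (201.962,22.018) → (195.963,97.701) → (221.906,20.074) → (197.281,46.288). Closed: final G1 returns to the first vertex.

**Shape 2** — `<path>` rectangle, stroke `#ff00ff` → score (S390, F1545). Machine vertices: (102.132,152.737) → (207.297,152.737) → (207.297,123.259) → (102.132,123.259) → (102.132,152.737). Closed: final G1 returns to the first vertex.

**Shape 3** — `<path>` quadratic bezier, stroke `#ff00ff` → score (S390, F1545). Control points (SVG): P0=(86.484,139.764), P1=(148.707,120.240), P2=(255.325,110.840); sampled at t=k/8. Machine vertices: (86.484,26.573) → (102.733,31.296) → (120.370,35.702) → (139.394,39.792) → (159.806,43.566) → (181.605,47.023) → (204.791,50.164) → (229.364,52.989) → (255.325,55.497). Open path.

**Shape 4** — `<path>` quadratic bezier, stroke `#0000ff` → cut (S980, F1080). Control points (SVG): P0=(70.022,74.954), P1=(29.501,74.189), P2=(17.792,74.559); sampled at t=k/8. Machine vertices: (70.022,91.383) → (60.342,91.557) → (51.562,91.695) → (43.683,91.797) → (36.704,91.864) → (30.625,91.896) → (25.447,91.892) → (21.169,91.853) → (17.792,91.778). Open path.

**Shape 5** — `<line>` line segment, stroke `#ff0000` → engrave (S188, F4092). Machine vertices: (323.285,156.407) → (310.202,141.773). Open path.

**Shape 6** — `<path>` cubic bezier, stroke `#ff00ff` → score (S390, F1545). Control points (SVG): P0=(33.361,54.705), P1=(57.900,27.664), P2=(168.137,27.904), P3=(166.354,12.945); sampled at t=k/8. Machine vertices: (33.361,111.632) → (46.194,120.577) → (64.744,127.461) → (86.695,132.784) → (109.728,137.043) → (131.528,140.735) → (149.777,144.359) → (162.158,148.412) → (166.354,153.392). Open path.

(bCNC post)
(Date: synthetic)
G21
G90
G00 X197.281 Y46.288
M3 S980
G1 X201.962 Y22.018 F1080
G1 X195.963 Y97.701
G1 X221.906 Y20.074
G1 X197.281 Y46.288
M5
G00 X102.132 Y152.737
M3 S390
G1 X207.297 Y152.737 F1545
G1 X207.297 Y123.259
G1 X102.132 Y123.259
G1 X102.132 Y152.737
M5
G00 X86.484 Y26.573
M3 S390
G1 X102.733 Y31.296 F1545
G1 X120.370 Y35.702
G1 X139.394 Y39.792
G1 X159.806 Y43.566
G1 X181.605 Y47.023
G1 X204.791 Y50.164
G1 X229.364 Y52.989
G1 X255.325 Y55.497
M5
G00 X70.022 Y91.383
M3 S980
G1 X60.342 Y91.557 F1080
G1 X51.562 Y91.695
G1 X43.683 Y91.797
G1 X36.704 Y91.864
G1 X30.625 Y91.896
G1 X25.447 Y91.892
G1 X21.169 Y91.853
G1 X17.792 Y91.778
M5
G00 X323.285 Y156.407
M3 S188
G1 X310.202 Y141.773 F4092
M5
G00 X33.361 Y111.632
M3 S390
G1 X46.194 Y120.577 F1545
G1 X64.744 Y127.461
G1 X86.695 Y132.784
G1 X109.728 Y137.043
G1 X131.528 Y140.735
G1 X149.777 Y144.359
G1 X162.158 Y148.412
G1 X166.354 Y153.392
M5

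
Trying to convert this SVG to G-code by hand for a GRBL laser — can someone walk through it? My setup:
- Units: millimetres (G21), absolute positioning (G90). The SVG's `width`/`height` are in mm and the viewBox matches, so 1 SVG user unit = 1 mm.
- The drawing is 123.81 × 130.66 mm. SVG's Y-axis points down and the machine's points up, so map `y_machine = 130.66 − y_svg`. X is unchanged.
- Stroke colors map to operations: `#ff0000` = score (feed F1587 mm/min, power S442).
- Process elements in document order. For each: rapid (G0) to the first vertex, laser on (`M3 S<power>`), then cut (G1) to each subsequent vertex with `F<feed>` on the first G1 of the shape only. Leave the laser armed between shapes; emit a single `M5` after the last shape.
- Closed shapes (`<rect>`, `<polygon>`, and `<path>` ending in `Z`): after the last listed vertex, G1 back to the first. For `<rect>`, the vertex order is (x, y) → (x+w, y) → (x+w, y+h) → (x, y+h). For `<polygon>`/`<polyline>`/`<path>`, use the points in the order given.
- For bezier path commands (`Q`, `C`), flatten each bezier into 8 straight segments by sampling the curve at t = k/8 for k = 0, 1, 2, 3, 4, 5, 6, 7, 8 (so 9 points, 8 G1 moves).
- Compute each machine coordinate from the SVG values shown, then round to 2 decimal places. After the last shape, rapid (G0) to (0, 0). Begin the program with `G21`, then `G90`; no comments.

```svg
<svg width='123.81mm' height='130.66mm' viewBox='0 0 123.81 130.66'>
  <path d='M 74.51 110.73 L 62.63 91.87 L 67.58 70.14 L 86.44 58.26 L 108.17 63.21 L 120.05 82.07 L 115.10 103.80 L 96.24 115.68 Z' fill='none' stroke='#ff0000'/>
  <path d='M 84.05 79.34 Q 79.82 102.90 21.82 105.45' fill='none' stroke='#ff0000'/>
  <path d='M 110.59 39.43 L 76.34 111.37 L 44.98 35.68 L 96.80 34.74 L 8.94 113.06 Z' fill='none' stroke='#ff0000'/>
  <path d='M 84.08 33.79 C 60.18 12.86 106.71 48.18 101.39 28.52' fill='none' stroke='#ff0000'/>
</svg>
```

G21
G90
G0 X74.51 Y19.93
M3 S442
G1 X62.63 Y38.79 F1587
G1 X67.58 Y60.52
G1 X86.44 Y72.40
G1 X108.17 Y67.45
G1 X120.05 Y48.59
G1 X115.10 Y26.86
G1 X96.24 Y14.98
G1 X74.51 Y19.93
G0 X84.05 Y51.32
M3 S442
G1 X82.15 Y45.76 F1587
G1 X78.57 Y40.85
G1 X73.32 Y36.60
G1 X66.38 Y33.01
G1 X57.76 Y30.08
G1 X47.46 Y27.80
G1 X35.48 Y26.18
G1 X21.82 Y25.21
G0 X110.59 Y91.23
M3 S442
G1 X76.34 Y19.29 F1587
G1 X44.98 Y94.98
G1 X96.80 Y95.92
G1 X8.94 Y17.60
G1 X110.59 Y91.23
G0 X84.08 Y96.87
M3 S442
G1 X78.18 Y102.30 F1587
G1 X77.45 Y103.76
G1 X80.46 Y102.55
G1 X85.77 Y99.98
G1 X91.95 Y97.35
G1 X97.57 Y95.97
G1 X101.19 Y97.13
G1 X101.39 Y102.14
M5
G0 X0.00 Y0.00

viewBox `0 0 123.81 130.66` with mm width/height → 1 unit = 1 mm. Flip: y_m = 130.66 − y_svg.

**Shape 1** — `<path>` regular polygon, stroke `#ff0000` → score (S442, F1587). Machine vertices: (74.51,19.93) → (62.63,38.79) → (67.58,60.52) → (86.44,72.40) → (108.17,67.45) → (120.05,48.59) → (115.10,26.86) → (96.24,14.98) → (74.51,19.93). Closed: final G1 returns to the first vertex.

**Shape 2** — `<path>` quadratic bezier, stroke `#ff0000` → score (S442, F1587). Control points (SVG): P0=(84.05,79.34), P1=(79.82,102.90), P2=(21.82,105.45); sampled at t=k/8. Machine vertices: (84.05,51.32) → (82.15,45.76) → (78.57,40.85) → (73.32,36.60) → (66.38,33.01) → (57.76,30.08) → (47.46,27.80) → (35.48,26.18) → (21.82,25.21). Open path.

**Shape 3** — `<path>` closed polygon, stroke `#ff0000` → score (S442, F1587). Machine vertices: (110.59,91.23) → (76.34,19.29) → (44.98,94.98) → (96.80,95.92) → (8.94,17.60) → (110.59,91.23). Closed: final G1 returns to the first vertex.

**Shape 4** — `<path>` cubic bezier, stroke `#ff0000` → score (S442, F1587). Control points (SVG): P0=(84.08,33.79), P1=(60.18,12.86), P2=(106.71,48.18), P3=(101.39,28.52); sampled at t=k/8. Machine vertices: (84.08,96.87) → (78.18,102.30) → (77.45,103.76) → (80.46,102.55) → (85.77,99.98) → (91.95,97.35) → (97.57,95.97) → (101.19,97.13) → (101.39,102.14). Open path.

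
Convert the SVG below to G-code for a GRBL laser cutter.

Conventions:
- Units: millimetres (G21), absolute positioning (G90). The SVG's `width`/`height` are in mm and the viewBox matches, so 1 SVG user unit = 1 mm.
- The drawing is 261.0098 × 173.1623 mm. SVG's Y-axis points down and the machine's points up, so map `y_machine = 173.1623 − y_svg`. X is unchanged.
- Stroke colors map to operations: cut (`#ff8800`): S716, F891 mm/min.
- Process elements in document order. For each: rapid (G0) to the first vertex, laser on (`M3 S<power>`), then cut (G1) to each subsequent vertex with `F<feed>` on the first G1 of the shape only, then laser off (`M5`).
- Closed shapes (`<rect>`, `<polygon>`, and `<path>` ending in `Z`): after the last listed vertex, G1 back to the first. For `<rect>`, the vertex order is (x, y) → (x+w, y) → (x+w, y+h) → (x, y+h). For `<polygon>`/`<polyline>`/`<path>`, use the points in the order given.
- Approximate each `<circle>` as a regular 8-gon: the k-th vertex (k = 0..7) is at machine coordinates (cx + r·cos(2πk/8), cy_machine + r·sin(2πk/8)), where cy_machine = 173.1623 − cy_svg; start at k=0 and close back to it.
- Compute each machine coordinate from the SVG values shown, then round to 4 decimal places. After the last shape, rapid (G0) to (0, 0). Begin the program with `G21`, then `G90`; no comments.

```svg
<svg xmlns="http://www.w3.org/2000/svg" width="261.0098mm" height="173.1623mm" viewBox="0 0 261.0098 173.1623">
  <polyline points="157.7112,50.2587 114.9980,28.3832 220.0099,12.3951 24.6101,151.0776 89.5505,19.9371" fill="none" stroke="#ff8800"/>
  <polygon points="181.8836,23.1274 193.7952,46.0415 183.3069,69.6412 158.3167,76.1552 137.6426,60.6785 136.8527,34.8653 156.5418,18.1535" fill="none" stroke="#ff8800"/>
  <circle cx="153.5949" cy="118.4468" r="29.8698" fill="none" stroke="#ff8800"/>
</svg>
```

viewBox `0 0 261.0098 173.1623` with mm width/height → 1 unit = 1 mm. Flip: y_m = 173.1623 − y_svg.

**Shape 1** — `<polyline>` open polyline, stroke `#ff8800` → cut (S716, F891). Machine vertices: (157.7112,122.9036) → (114.9980,144.7791) → (220.0099,160.7672) → (24.6101,22.0847) → (89.5505,153.2252). Open path.

**Shape 2** — `<polygon>` regular polygon, stroke `#ff8800` → cut (S716, F891). Machine vertices: (181.8836,150.0349) → (193.7952,127.1208) → (183.3069,103.5211) → (158.3167,97.0071) → (137.6426,112.4838) → (136.8527,138.2970) → (156.5418,155.0088) → (181.8836,150.0349). Closed: final G1 returns to the first vertex.

**Shape 3** — `<circle>` circle, stroke `#ff8800` → cut (S716, F891). Machine vertices: (183.4647,54.7155) → (174.7160,75.8366) → (153.5949,84.5853) → (132.4738,75.8366) → (123.7251,54.7155) → (132.4738,33.5944) → (153.5949,24.8457) → (174.7160,33.5944) → (183.4647,54.7155). Closed: final G1 returns to the first vertex.

G21
G90
G0 X157.7112 Y122.9036
M3 S716
G1 X114.9980 Y144.7791 F891
G1 X220.0099 Y160.7672
G1 X24.6101 Y22.0847
G1 X89.5505 Y153.2252
M5
G0 X181.8836 Y150.0349
M3 S716
G1 X193.7952 Y127.1208 F891
G1 X183.3069 Y103.5211
G1 X158.3167 Y97.0071
G1 X137.6426 Y112.4838
G1 X136.8527 Y138.2970
G1 X156.5418 Y155.0088
G1 X181.8836 Y150.0349
M5
G0 X183.4647 Y54.7155
M3 S716
G1 X174.7160 Y75.8366 F891
G1 X153.5949 Y84.5853
G1 X132.4738 Y75.8366
G1 X123.7251 Y54.7155
G1 X132.4738 Y33.5944
G1 X153.5949 Y24.8457
G1 X174.7160 Y33.5944
G1 X183.4647 Y54.7155
M5
G0 X0.0000 Y0.0000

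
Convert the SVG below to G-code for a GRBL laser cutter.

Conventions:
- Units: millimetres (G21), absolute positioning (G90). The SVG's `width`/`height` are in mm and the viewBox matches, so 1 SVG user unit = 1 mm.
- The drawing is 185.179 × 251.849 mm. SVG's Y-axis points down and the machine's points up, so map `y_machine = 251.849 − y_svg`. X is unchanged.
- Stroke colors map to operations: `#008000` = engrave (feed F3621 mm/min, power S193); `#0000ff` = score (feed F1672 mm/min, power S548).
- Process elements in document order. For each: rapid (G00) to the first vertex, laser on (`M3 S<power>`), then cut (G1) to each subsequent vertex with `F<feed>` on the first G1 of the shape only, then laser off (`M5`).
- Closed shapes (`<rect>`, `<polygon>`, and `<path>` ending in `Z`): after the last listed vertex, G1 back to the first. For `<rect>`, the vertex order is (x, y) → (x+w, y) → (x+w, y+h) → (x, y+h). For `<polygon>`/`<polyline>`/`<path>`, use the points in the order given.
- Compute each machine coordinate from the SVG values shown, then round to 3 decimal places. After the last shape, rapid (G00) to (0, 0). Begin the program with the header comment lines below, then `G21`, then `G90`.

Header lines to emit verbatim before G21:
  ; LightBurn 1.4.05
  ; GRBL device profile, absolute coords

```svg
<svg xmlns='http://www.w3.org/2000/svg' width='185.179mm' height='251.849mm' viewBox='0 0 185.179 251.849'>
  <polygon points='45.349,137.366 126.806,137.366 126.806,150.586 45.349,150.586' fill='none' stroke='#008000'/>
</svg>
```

; LightBurn 1.4.05
; GRBL device profile, absolute coords
G21
G90
G00 X45.349 Y114.483
M3 S193
G1 X126.806 Y114.483 F3621
G1 X126.806 Y101.263
G1 X45.349 Y101.263
G1 X45.349 Y114.483
M5
G00 X0.000 Y0.000

Since the viewBox matches the mm dimensions, user units are millimetres directly. The only transform is the Y-flip y_m = 251.849 − y_svg.

Shape 1 is a rectangle drawn with `<polygon>`. Its stroke #008000 means engrave at S193, F3621. After flipping Y the toolpath is (45.349,114.483) → (126.806,114.483) → (126.806,101.263) → (45.349,101.263) → (45.349,114.483), returning to the start.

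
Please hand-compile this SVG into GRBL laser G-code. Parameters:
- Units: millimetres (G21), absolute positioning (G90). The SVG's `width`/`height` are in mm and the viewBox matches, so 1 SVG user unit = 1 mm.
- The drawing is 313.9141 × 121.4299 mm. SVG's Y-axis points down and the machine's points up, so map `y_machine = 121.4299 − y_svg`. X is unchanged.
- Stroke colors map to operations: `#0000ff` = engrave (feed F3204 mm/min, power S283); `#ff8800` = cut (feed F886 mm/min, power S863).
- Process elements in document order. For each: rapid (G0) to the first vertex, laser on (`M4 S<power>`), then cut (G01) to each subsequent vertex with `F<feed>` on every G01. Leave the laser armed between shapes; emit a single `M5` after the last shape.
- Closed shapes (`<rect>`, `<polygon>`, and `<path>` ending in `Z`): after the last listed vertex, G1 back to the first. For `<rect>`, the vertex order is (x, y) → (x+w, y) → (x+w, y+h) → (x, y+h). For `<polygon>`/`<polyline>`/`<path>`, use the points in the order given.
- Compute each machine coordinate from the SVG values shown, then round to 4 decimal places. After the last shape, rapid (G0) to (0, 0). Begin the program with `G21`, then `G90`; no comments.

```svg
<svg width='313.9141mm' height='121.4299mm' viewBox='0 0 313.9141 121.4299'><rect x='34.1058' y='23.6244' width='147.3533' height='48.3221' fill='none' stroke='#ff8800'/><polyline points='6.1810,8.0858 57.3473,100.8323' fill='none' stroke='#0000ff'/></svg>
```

G21
G90
G0 X34.1058 Y97.8055
M4 S863
G01 X181.4591 Y97.8055 F886
G01 X181.4591 Y49.4834 F886
G01 X34.1058 Y49.4834 F886
G01 X34.1058 Y97.8055 F886
G0 X6.1810 Y113.3441
M4 S283
G01 X57.3473 Y20.5976 F3204
M5
G0 X0.0000 Y0.0000

viewBox `0 0 313.9141 121.4299` with mm width/height → 1 unit = 1 mm. Flip: y_m = 121.4299 − y_svg.

**Shape 1** — `<rect>` rectangle, stroke `#ff8800` → cut (S863, F886). Machine vertices: (34.1058,97.8055) → (181.4591,97.8055) → (181.4591,49.4834) → (34.1058,49.4834) → (34.1058,97.8055). Closed: final G1 returns to the first vertex.

**Shape 2** — `<polyline>` line segment, stroke `#0000ff` → engrave (S283, F3204). Machine vertices: (6.1810,113.3441) → (57.3473,20.5976). Open path.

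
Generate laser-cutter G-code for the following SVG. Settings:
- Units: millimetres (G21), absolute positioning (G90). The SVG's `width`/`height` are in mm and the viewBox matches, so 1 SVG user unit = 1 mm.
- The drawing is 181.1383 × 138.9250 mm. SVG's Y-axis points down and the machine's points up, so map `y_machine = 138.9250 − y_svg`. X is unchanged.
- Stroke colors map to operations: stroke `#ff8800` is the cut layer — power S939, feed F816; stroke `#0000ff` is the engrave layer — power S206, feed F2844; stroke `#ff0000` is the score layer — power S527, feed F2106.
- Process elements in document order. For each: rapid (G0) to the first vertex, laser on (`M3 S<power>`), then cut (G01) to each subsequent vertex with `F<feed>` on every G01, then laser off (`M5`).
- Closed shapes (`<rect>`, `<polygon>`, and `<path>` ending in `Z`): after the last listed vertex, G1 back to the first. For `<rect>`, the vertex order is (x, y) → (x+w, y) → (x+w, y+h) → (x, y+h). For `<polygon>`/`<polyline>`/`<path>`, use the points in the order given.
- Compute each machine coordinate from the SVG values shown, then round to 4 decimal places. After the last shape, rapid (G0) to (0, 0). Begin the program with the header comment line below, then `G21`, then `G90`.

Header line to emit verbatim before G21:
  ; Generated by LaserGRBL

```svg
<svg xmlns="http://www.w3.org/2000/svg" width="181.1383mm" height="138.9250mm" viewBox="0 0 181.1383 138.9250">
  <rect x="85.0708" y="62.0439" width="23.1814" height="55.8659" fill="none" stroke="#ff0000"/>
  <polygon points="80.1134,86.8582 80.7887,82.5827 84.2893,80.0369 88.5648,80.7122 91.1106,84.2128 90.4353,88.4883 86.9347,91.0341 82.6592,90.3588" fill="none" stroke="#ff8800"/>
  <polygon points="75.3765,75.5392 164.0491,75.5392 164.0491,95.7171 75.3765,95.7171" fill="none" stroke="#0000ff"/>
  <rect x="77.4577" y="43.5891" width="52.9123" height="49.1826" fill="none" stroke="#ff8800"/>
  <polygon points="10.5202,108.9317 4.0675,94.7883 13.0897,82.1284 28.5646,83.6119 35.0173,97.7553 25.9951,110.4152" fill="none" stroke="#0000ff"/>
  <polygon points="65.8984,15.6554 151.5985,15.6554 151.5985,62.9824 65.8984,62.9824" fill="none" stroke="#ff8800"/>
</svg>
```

viewBox `0 0 181.1383 138.9250` with mm width/height → 1 unit = 1 mm. Flip: y_m = 138.9250 − y_svg.

**Shape 1** — `<rect>` rectangle, stroke `#ff0000` → score (S527, F2106). Machine vertices: (85.0708,76.8811) → (108.2522,76.8811) → (108.2522,21.0152) → (85.0708,21.0152) → (85.0708,76.8811). Closed: final G1 returns to the first vertex.

**Shape 2** — `<polygon>` regular polygon, stroke `#ff8800` → cut (S939, F816). Machine vertices: (80.1134,52.0668) → (80.7887,56.3423) → (84.2893,58.8881) → (88.5648,58.2128) → (91.1106,54.7122) → (90.4353,50.4367) → (86.9347,47.8909) → (82.6592,48.5662) → (80.1134,52.0668). Closed: final G1 returns to the first vertex.

**Shape 3** — `<polygon>` rectangle, stroke `#0000ff` → engrave (S206, F2844). Machine vertices: (75.3765,63.3858) → (164.0491,63.3858) → (164.0491,43.2079) → (75.3765,43.2079) → (75.3765,63.3858). Closed: final G1 returns to the first vertex.

**Shape 4** — `<rect>` rectangle, stroke `#ff8800` → cut (S939, F816). Machine vertices: (77.4577,95.3359) → (130.3700,95.3359) → (130.3700,46.1533) → (77.4577,46.1533) → (77.4577,95.3359). Closed: final G1 returns to the first vertex.

**Shape 5** — `<polygon>` regular polygon, stroke `#0000ff` → engrave (S206, F2844). Machine vertices: (10.5202,29.9933) → (4.0675,44.1367) → (13.0897,56.7966) → (28.5646,55.3131) → (35.0173,41.1697) → (25.9951,28.5098) → (10.5202,29.9933). Closed: final G1 returns to the first vertex.

**Shape 6** — `<polygon>` rectangle, stroke `#ff8800` → cut (S939, F816). Machine vertices: (65.8984,123.2696) → (151.5985,123.2696) → (151.5985,75.9426) → (65.8984,75.9426) → (65.8984,123.2696). Closed: final G1 returns to the first vertex.

; Generated by LaserGRBL
G21
G90
G0 X85.0708 Y76.8811
M3 S527
G01 X108.2522 Y76.8811 F2106
G01 X108.2522 Y21.0152 F2106
G01 X85.0708 Y21.0152 F2106
G01 X85.0708 Y76.8811 F2106
M5
G0 X80.1134 Y52.0668
M3 S939
G01 X80.7887 Y56.3423 F816
G01 X84.2893 Y58.8881 F816
G01 X88.5648 Y58.2128 F816
G01 X91.1106 Y54.7122 F816
G01 X90.4353 Y50.4367 F816
G01 X86.9347 Y47.8909 F816
G01 X82.6592 Y48.5662 F816
G01 X80.1134 Y52.0668 F816
M5
G0 X75.3765 Y63.3858
M3 S206
G01 X164.0491 Y63.3858 F2844
G01 X164.0491 Y43.2079 F2844
G01 X75.3765 Y43.2079 F2844
G01 X75.3765 Y63.3858 F2844
M5
G0 X77.4577 Y95.3359
M3 S939
G01 X130.3700 Y95.3359 F816
G01 X130.3700 Y46.1533 F816
G01 X77.4577 Y46.1533 F816
G01 X77.4577 Y95.3359 F816
M5
G0 X10.5202 Y29.9933
M3 S206
G01 X4.0675 Y44.1367 F2844
G01 X13.0897 Y56.7966 F2844
G01 X28.5646 Y55.3131 F2844
G01 X35.0173 Y41.1697 F2844
G01 X25.9951 Y28.5098 F2844
G01 X10.5202 Y29.9933 F2844
M5
G0 X65.8984 Y123.2696
M3 S939
G01 X151.5985 Y123.2696 F816
G01 X151.5985 Y75.9426 F816
G01 X65.8984 Y75.9426 F816
G01 X65.8984 Y123.2696 F816
M5
G0 X0.0000 Y0.0000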